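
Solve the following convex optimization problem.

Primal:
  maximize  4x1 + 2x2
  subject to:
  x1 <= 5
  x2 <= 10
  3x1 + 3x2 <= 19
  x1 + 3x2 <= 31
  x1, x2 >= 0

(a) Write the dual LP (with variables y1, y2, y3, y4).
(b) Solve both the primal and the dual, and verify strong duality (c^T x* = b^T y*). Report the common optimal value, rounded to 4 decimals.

The standard primal-dual pair for 'max c^T x s.t. A x <= b, x >= 0' is:
  Dual:  min b^T y  s.t.  A^T y >= c,  y >= 0.

So the dual LP is:
  minimize  5y1 + 10y2 + 19y3 + 31y4
  subject to:
    y1 + 3y3 + y4 >= 4
    y2 + 3y3 + 3y4 >= 2
    y1, y2, y3, y4 >= 0

Solving the primal: x* = (5, 1.3333).
  primal value c^T x* = 22.6667.
Solving the dual: y* = (2, 0, 0.6667, 0).
  dual value b^T y* = 22.6667.
Strong duality: c^T x* = b^T y*. Confirmed.

22.6667


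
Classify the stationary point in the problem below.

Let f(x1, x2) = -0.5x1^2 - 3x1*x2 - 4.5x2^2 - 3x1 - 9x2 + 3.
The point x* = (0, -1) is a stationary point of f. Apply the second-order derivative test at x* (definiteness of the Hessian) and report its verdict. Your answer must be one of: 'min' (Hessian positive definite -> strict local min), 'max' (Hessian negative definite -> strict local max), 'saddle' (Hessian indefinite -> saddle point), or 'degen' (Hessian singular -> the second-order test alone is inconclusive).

Compute the Hessian H = grad^2 f:
  H = [[-1, -3], [-3, -9]]
Verify stationarity: grad f(x*) = H x* + g = (0, 0).
Eigenvalues of H: -10, 0.
H has a zero eigenvalue (singular; negative semidefinite but not definite), so H is neither positive definite, negative definite, nor indefinite. The second-order test alone is inconclusive -> degen.
(Indeed, f is constant along the null direction of H through x*, so x* is not a strict local extremum.)

degen


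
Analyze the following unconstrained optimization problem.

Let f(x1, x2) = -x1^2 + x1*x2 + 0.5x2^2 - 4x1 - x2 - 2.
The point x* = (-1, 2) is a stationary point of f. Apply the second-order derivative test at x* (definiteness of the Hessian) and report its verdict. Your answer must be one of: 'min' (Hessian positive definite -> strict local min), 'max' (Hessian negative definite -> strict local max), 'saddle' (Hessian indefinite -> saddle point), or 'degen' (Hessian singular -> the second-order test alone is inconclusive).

Compute the Hessian H = grad^2 f:
  H = [[-2, 1], [1, 1]]
Verify stationarity: grad f(x*) = H x* + g = (0, 0).
Eigenvalues of H: -2.3028, 1.3028.
Eigenvalues have mixed signs, so H is indefinite -> x* is a saddle point.

saddle


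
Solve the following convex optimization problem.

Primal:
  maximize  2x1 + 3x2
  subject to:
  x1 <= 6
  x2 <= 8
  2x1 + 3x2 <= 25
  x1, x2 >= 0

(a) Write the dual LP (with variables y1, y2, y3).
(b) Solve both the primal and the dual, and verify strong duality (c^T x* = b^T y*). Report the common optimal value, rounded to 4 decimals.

The standard primal-dual pair for 'max c^T x s.t. A x <= b, x >= 0' is:
  Dual:  min b^T y  s.t.  A^T y >= c,  y >= 0.

So the dual LP is:
  minimize  6y1 + 8y2 + 25y3
  subject to:
    y1 + 2y3 >= 2
    y2 + 3y3 >= 3
    y1, y2, y3 >= 0

Solving the primal: x* = (0.5, 8).
  primal value c^T x* = 25.
Solving the dual: y* = (0, 0, 1).
  dual value b^T y* = 25.
Strong duality: c^T x* = b^T y*. Confirmed.

25


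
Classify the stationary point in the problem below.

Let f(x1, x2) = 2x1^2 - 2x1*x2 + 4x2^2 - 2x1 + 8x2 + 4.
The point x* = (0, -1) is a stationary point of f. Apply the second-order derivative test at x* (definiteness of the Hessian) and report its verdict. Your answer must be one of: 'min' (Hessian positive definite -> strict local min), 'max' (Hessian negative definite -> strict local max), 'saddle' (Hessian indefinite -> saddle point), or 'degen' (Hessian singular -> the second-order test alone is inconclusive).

Compute the Hessian H = grad^2 f:
  H = [[4, -2], [-2, 8]]
Verify stationarity: grad f(x*) = H x* + g = (0, 0).
Eigenvalues of H: 3.1716, 8.8284.
Both eigenvalues > 0, so H is positive definite -> x* is a strict local min.

min


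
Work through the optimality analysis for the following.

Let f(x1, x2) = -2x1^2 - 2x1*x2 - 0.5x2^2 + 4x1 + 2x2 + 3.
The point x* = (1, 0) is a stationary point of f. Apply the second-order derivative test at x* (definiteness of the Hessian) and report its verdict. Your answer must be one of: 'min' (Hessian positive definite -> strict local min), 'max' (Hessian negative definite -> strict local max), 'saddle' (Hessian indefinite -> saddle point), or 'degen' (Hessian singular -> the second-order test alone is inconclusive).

Compute the Hessian H = grad^2 f:
  H = [[-4, -2], [-2, -1]]
Verify stationarity: grad f(x*) = H x* + g = (0, 0).
Eigenvalues of H: -5, 0.
H has a zero eigenvalue (singular; negative semidefinite but not definite), so H is neither positive definite, negative definite, nor indefinite. The second-order test alone is inconclusive -> degen.
(Indeed, f is constant along the null direction of H through x*, so x* is not a strict local extremum.)

degen


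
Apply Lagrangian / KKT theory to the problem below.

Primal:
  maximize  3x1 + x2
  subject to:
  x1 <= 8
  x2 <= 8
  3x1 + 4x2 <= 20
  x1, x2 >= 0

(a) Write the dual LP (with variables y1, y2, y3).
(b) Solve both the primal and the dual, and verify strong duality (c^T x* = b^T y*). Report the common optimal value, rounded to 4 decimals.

The standard primal-dual pair for 'max c^T x s.t. A x <= b, x >= 0' is:
  Dual:  min b^T y  s.t.  A^T y >= c,  y >= 0.

So the dual LP is:
  minimize  8y1 + 8y2 + 20y3
  subject to:
    y1 + 3y3 >= 3
    y2 + 4y3 >= 1
    y1, y2, y3 >= 0

Solving the primal: x* = (6.6667, 0).
  primal value c^T x* = 20.
Solving the dual: y* = (0, 0, 1).
  dual value b^T y* = 20.
Strong duality: c^T x* = b^T y*. Confirmed.

20


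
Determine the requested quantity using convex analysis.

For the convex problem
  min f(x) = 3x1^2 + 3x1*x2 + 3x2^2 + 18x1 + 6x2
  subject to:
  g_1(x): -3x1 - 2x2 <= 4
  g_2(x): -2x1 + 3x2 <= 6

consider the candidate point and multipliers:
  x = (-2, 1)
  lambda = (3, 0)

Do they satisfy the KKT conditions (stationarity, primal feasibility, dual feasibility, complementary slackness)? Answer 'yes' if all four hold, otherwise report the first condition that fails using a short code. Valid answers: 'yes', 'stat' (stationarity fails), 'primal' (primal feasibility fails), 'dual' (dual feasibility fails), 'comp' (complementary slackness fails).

Gradient of f: grad f(x) = Q x + c = (9, 6)
Constraint values g_i(x) = a_i^T x - b_i:
  g_1((-2, 1)) = 0
  g_2((-2, 1)) = 1
Stationarity residual: grad f(x) + sum_i lambda_i a_i = (0, 0)
  -> stationarity OK
Primal feasibility (all g_i <= 0): FAILS
Dual feasibility (all lambda_i >= 0): OK
Complementary slackness (lambda_i * g_i(x) = 0 for all i): OK

Verdict: the first failing condition is primal_feasibility -> primal.

primal


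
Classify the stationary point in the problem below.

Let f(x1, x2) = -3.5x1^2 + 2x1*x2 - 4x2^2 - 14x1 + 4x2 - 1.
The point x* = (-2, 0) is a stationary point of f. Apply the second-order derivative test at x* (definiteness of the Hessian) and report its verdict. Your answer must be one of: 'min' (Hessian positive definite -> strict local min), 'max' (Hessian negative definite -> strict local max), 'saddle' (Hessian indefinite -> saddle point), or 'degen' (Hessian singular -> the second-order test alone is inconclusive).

Compute the Hessian H = grad^2 f:
  H = [[-7, 2], [2, -8]]
Verify stationarity: grad f(x*) = H x* + g = (0, 0).
Eigenvalues of H: -9.5616, -5.4384.
Both eigenvalues < 0, so H is negative definite -> x* is a strict local max.

max


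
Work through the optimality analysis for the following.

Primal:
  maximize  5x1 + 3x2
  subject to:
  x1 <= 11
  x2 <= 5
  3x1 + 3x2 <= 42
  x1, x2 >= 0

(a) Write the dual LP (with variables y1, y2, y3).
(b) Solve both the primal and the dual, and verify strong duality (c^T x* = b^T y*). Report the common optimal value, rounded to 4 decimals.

The standard primal-dual pair for 'max c^T x s.t. A x <= b, x >= 0' is:
  Dual:  min b^T y  s.t.  A^T y >= c,  y >= 0.

So the dual LP is:
  minimize  11y1 + 5y2 + 42y3
  subject to:
    y1 + 3y3 >= 5
    y2 + 3y3 >= 3
    y1, y2, y3 >= 0

Solving the primal: x* = (11, 3).
  primal value c^T x* = 64.
Solving the dual: y* = (2, 0, 1).
  dual value b^T y* = 64.
Strong duality: c^T x* = b^T y*. Confirmed.

64


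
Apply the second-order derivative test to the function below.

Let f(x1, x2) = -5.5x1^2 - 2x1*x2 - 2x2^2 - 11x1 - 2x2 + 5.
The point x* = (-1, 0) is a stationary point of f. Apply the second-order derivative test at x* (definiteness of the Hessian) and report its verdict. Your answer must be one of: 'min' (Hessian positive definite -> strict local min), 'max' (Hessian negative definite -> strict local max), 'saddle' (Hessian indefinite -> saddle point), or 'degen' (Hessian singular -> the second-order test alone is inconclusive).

Compute the Hessian H = grad^2 f:
  H = [[-11, -2], [-2, -4]]
Verify stationarity: grad f(x*) = H x* + g = (0, 0).
Eigenvalues of H: -11.5311, -3.4689.
Both eigenvalues < 0, so H is negative definite -> x* is a strict local max.

max


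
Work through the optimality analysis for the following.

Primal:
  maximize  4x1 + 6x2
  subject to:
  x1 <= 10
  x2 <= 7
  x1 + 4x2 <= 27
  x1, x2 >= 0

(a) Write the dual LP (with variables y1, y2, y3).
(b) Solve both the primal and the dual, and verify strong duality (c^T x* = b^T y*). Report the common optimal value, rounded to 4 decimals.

The standard primal-dual pair for 'max c^T x s.t. A x <= b, x >= 0' is:
  Dual:  min b^T y  s.t.  A^T y >= c,  y >= 0.

So the dual LP is:
  minimize  10y1 + 7y2 + 27y3
  subject to:
    y1 + y3 >= 4
    y2 + 4y3 >= 6
    y1, y2, y3 >= 0

Solving the primal: x* = (10, 4.25).
  primal value c^T x* = 65.5.
Solving the dual: y* = (2.5, 0, 1.5).
  dual value b^T y* = 65.5.
Strong duality: c^T x* = b^T y*. Confirmed.

65.5


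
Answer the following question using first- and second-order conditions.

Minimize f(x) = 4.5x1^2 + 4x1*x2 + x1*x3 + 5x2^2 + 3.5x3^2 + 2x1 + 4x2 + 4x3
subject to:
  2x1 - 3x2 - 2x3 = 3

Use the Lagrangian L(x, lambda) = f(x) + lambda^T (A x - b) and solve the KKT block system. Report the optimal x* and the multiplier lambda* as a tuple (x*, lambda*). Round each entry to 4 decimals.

Form the Lagrangian:
  L(x, lambda) = (1/2) x^T Q x + c^T x + lambda^T (A x - b)
Stationarity (grad_x L = 0): Q x + c + A^T lambda = 0.
Primal feasibility: A x = b.

This gives the KKT block system:
  [ Q   A^T ] [ x     ]   [-c ]
  [ A    0  ] [ lambda ] = [ b ]

Solving the linear system:
  x*      = (0.1114, -0.4994, -0.6395)
  lambda* = (-0.1827)
  f(x*)   = -1.8924

x* = (0.1114, -0.4994, -0.6395), lambda* = (-0.1827)


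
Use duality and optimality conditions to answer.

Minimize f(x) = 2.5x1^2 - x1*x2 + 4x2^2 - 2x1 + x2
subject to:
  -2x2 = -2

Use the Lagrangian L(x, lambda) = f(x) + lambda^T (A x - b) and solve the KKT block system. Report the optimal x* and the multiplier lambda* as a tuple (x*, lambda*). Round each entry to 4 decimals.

Form the Lagrangian:
  L(x, lambda) = (1/2) x^T Q x + c^T x + lambda^T (A x - b)
Stationarity (grad_x L = 0): Q x + c + A^T lambda = 0.
Primal feasibility: A x = b.

This gives the KKT block system:
  [ Q   A^T ] [ x     ]   [-c ]
  [ A    0  ] [ lambda ] = [ b ]

Solving the linear system:
  x*      = (0.6, 1)
  lambda* = (4.2)
  f(x*)   = 4.1

x* = (0.6, 1), lambda* = (4.2)


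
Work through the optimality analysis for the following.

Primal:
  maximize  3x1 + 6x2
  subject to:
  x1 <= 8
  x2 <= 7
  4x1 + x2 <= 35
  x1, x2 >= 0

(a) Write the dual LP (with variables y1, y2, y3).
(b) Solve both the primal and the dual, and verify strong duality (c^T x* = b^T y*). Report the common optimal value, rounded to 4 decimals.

The standard primal-dual pair for 'max c^T x s.t. A x <= b, x >= 0' is:
  Dual:  min b^T y  s.t.  A^T y >= c,  y >= 0.

So the dual LP is:
  minimize  8y1 + 7y2 + 35y3
  subject to:
    y1 + 4y3 >= 3
    y2 + y3 >= 6
    y1, y2, y3 >= 0

Solving the primal: x* = (7, 7).
  primal value c^T x* = 63.
Solving the dual: y* = (0, 5.25, 0.75).
  dual value b^T y* = 63.
Strong duality: c^T x* = b^T y*. Confirmed.

63


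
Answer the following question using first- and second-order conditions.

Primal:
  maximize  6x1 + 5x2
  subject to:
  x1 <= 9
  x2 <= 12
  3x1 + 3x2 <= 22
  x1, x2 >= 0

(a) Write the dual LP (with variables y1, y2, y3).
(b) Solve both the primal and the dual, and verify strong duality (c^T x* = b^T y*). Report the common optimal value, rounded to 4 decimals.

The standard primal-dual pair for 'max c^T x s.t. A x <= b, x >= 0' is:
  Dual:  min b^T y  s.t.  A^T y >= c,  y >= 0.

So the dual LP is:
  minimize  9y1 + 12y2 + 22y3
  subject to:
    y1 + 3y3 >= 6
    y2 + 3y3 >= 5
    y1, y2, y3 >= 0

Solving the primal: x* = (7.3333, 0).
  primal value c^T x* = 44.
Solving the dual: y* = (0, 0, 2).
  dual value b^T y* = 44.
Strong duality: c^T x* = b^T y*. Confirmed.

44


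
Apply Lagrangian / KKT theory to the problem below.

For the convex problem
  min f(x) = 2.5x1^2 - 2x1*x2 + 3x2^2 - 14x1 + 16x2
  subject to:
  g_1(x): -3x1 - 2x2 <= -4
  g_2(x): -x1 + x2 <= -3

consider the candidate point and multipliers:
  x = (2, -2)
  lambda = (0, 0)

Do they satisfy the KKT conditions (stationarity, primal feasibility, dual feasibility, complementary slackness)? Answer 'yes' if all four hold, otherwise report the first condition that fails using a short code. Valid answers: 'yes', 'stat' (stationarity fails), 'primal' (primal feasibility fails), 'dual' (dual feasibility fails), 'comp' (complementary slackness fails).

Gradient of f: grad f(x) = Q x + c = (0, 0)
Constraint values g_i(x) = a_i^T x - b_i:
  g_1((2, -2)) = 2
  g_2((2, -2)) = -1
Stationarity residual: grad f(x) + sum_i lambda_i a_i = (0, 0)
  -> stationarity OK
Primal feasibility (all g_i <= 0): FAILS
Dual feasibility (all lambda_i >= 0): OK
Complementary slackness (lambda_i * g_i(x) = 0 for all i): OK

Verdict: the first failing condition is primal_feasibility -> primal.

primal


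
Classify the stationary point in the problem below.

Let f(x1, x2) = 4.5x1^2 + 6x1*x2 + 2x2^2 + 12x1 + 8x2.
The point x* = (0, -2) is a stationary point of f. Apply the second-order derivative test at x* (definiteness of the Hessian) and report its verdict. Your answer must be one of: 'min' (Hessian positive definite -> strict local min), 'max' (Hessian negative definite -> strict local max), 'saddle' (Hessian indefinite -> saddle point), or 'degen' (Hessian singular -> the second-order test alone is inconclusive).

Compute the Hessian H = grad^2 f:
  H = [[9, 6], [6, 4]]
Verify stationarity: grad f(x*) = H x* + g = (0, 0).
Eigenvalues of H: 0, 13.
H has a zero eigenvalue (singular; positive semidefinite but not definite), so H is neither positive definite, negative definite, nor indefinite. The second-order test alone is inconclusive -> degen.
(Indeed, f is constant along the null direction of H through x*, so x* is not a strict local extremum.)

degen


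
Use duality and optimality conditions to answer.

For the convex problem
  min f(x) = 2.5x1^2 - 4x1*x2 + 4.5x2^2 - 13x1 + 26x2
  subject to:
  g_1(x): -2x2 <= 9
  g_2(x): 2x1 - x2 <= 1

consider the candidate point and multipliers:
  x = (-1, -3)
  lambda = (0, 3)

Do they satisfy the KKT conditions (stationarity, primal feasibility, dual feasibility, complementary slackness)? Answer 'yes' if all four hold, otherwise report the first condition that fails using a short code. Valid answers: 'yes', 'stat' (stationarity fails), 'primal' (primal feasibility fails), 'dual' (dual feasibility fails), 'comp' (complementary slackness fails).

Gradient of f: grad f(x) = Q x + c = (-6, 3)
Constraint values g_i(x) = a_i^T x - b_i:
  g_1((-1, -3)) = -3
  g_2((-1, -3)) = 0
Stationarity residual: grad f(x) + sum_i lambda_i a_i = (0, 0)
  -> stationarity OK
Primal feasibility (all g_i <= 0): OK
Dual feasibility (all lambda_i >= 0): OK
Complementary slackness (lambda_i * g_i(x) = 0 for all i): OK

Verdict: yes, KKT holds.

yes


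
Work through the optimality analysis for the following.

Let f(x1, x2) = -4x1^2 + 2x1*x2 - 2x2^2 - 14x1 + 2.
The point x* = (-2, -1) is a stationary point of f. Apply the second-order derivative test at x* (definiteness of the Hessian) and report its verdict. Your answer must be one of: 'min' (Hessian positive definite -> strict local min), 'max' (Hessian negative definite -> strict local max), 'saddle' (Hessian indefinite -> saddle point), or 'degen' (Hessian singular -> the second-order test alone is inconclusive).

Compute the Hessian H = grad^2 f:
  H = [[-8, 2], [2, -4]]
Verify stationarity: grad f(x*) = H x* + g = (0, 0).
Eigenvalues of H: -8.8284, -3.1716.
Both eigenvalues < 0, so H is negative definite -> x* is a strict local max.

max


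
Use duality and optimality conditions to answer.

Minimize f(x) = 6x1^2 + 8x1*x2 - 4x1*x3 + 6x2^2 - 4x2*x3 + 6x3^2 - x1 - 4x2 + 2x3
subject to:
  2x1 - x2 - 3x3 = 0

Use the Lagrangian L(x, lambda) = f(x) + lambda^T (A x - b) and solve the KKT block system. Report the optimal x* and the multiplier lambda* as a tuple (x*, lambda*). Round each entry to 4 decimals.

Form the Lagrangian:
  L(x, lambda) = (1/2) x^T Q x + c^T x + lambda^T (A x - b)
Stationarity (grad_x L = 0): Q x + c + A^T lambda = 0.
Primal feasibility: A x = b.

This gives the KKT block system:
  [ Q   A^T ] [ x     ]   [-c ]
  [ A    0  ] [ lambda ] = [ b ]

Solving the linear system:
  x*      = (-0.1364, 0.3258, -0.1995)
  lambda* = (-0.3838)
  f(x*)   = -0.7828

x* = (-0.1364, 0.3258, -0.1995), lambda* = (-0.3838)


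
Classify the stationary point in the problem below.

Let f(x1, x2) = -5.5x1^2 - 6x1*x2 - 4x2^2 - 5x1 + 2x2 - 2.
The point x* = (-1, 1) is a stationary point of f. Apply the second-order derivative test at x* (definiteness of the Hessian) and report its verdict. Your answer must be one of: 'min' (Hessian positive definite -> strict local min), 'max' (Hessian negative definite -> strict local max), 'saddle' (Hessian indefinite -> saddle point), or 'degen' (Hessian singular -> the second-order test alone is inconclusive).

Compute the Hessian H = grad^2 f:
  H = [[-11, -6], [-6, -8]]
Verify stationarity: grad f(x*) = H x* + g = (0, 0).
Eigenvalues of H: -15.6847, -3.3153.
Both eigenvalues < 0, so H is negative definite -> x* is a strict local max.

max


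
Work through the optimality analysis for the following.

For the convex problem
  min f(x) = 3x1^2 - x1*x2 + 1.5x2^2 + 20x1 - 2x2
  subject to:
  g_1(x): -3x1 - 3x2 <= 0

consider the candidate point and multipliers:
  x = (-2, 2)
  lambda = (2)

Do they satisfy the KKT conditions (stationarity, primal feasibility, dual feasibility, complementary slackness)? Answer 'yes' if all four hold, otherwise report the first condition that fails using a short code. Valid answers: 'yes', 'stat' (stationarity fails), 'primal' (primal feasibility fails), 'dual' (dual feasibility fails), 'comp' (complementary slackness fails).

Gradient of f: grad f(x) = Q x + c = (6, 6)
Constraint values g_i(x) = a_i^T x - b_i:
  g_1((-2, 2)) = 0
Stationarity residual: grad f(x) + sum_i lambda_i a_i = (0, 0)
  -> stationarity OK
Primal feasibility (all g_i <= 0): OK
Dual feasibility (all lambda_i >= 0): OK
Complementary slackness (lambda_i * g_i(x) = 0 for all i): OK

Verdict: yes, KKT holds.

yes


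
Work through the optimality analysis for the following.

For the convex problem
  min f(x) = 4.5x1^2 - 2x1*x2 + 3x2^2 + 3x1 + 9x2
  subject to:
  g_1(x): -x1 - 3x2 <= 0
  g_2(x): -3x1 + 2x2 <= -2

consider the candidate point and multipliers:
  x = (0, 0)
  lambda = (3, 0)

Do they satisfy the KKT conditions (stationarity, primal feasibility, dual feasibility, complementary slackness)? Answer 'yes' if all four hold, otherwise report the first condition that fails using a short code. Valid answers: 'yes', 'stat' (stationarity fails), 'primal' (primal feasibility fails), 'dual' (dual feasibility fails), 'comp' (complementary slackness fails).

Gradient of f: grad f(x) = Q x + c = (3, 9)
Constraint values g_i(x) = a_i^T x - b_i:
  g_1((0, 0)) = 0
  g_2((0, 0)) = 2
Stationarity residual: grad f(x) + sum_i lambda_i a_i = (0, 0)
  -> stationarity OK
Primal feasibility (all g_i <= 0): FAILS
Dual feasibility (all lambda_i >= 0): OK
Complementary slackness (lambda_i * g_i(x) = 0 for all i): OK

Verdict: the first failing condition is primal_feasibility -> primal.

primal


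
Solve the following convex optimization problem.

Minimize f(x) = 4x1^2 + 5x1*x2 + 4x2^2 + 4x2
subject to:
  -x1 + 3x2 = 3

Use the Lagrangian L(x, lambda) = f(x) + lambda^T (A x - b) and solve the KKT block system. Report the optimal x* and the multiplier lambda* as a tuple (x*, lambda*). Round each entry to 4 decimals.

Form the Lagrangian:
  L(x, lambda) = (1/2) x^T Q x + c^T x + lambda^T (A x - b)
Stationarity (grad_x L = 0): Q x + c + A^T lambda = 0.
Primal feasibility: A x = b.

This gives the KKT block system:
  [ Q   A^T ] [ x     ]   [-c ]
  [ A    0  ] [ lambda ] = [ b ]

Solving the linear system:
  x*      = (-0.7364, 0.7545)
  lambda* = (-2.1182)
  f(x*)   = 4.6864

x* = (-0.7364, 0.7545), lambda* = (-2.1182)


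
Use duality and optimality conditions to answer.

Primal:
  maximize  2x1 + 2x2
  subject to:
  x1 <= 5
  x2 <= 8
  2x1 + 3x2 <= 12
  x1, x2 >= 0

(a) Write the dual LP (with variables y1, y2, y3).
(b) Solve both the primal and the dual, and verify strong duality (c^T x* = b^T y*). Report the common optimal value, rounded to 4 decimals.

The standard primal-dual pair for 'max c^T x s.t. A x <= b, x >= 0' is:
  Dual:  min b^T y  s.t.  A^T y >= c,  y >= 0.

So the dual LP is:
  minimize  5y1 + 8y2 + 12y3
  subject to:
    y1 + 2y3 >= 2
    y2 + 3y3 >= 2
    y1, y2, y3 >= 0

Solving the primal: x* = (5, 0.6667).
  primal value c^T x* = 11.3333.
Solving the dual: y* = (0.6667, 0, 0.6667).
  dual value b^T y* = 11.3333.
Strong duality: c^T x* = b^T y*. Confirmed.

11.3333


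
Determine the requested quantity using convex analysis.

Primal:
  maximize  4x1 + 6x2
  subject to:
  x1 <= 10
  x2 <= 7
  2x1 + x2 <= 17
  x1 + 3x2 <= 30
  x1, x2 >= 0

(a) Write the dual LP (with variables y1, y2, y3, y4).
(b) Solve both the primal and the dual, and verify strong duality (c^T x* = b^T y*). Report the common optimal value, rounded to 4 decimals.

The standard primal-dual pair for 'max c^T x s.t. A x <= b, x >= 0' is:
  Dual:  min b^T y  s.t.  A^T y >= c,  y >= 0.

So the dual LP is:
  minimize  10y1 + 7y2 + 17y3 + 30y4
  subject to:
    y1 + 2y3 + y4 >= 4
    y2 + y3 + 3y4 >= 6
    y1, y2, y3, y4 >= 0

Solving the primal: x* = (5, 7).
  primal value c^T x* = 62.
Solving the dual: y* = (0, 4, 2, 0).
  dual value b^T y* = 62.
Strong duality: c^T x* = b^T y*. Confirmed.

62


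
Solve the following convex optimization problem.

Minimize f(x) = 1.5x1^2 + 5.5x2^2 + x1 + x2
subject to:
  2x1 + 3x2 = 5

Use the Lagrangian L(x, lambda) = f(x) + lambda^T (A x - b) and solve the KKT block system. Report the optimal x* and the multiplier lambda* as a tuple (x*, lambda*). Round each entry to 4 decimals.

Form the Lagrangian:
  L(x, lambda) = (1/2) x^T Q x + c^T x + lambda^T (A x - b)
Stationarity (grad_x L = 0): Q x + c + A^T lambda = 0.
Primal feasibility: A x = b.

This gives the KKT block system:
  [ Q   A^T ] [ x     ]   [-c ]
  [ A    0  ] [ lambda ] = [ b ]

Solving the linear system:
  x*      = (1.507, 0.662)
  lambda* = (-2.7606)
  f(x*)   = 7.9859

x* = (1.507, 0.662), lambda* = (-2.7606)


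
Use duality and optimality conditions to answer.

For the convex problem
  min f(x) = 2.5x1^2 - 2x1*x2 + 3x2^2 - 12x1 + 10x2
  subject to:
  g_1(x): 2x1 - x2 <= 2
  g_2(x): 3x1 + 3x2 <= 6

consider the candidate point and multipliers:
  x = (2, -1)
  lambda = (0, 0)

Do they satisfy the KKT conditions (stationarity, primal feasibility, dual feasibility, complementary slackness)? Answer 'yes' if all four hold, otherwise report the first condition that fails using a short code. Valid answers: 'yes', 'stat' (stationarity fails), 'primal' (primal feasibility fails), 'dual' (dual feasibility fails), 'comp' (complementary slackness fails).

Gradient of f: grad f(x) = Q x + c = (0, 0)
Constraint values g_i(x) = a_i^T x - b_i:
  g_1((2, -1)) = 3
  g_2((2, -1)) = -3
Stationarity residual: grad f(x) + sum_i lambda_i a_i = (0, 0)
  -> stationarity OK
Primal feasibility (all g_i <= 0): FAILS
Dual feasibility (all lambda_i >= 0): OK
Complementary slackness (lambda_i * g_i(x) = 0 for all i): OK

Verdict: the first failing condition is primal_feasibility -> primal.

primal


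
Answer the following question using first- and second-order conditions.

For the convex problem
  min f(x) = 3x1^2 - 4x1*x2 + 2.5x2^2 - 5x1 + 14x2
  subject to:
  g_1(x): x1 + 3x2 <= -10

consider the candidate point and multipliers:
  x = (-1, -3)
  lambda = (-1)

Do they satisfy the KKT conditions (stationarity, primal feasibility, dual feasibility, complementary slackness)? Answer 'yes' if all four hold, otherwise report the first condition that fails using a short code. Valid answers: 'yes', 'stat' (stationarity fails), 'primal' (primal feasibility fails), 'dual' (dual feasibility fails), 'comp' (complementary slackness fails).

Gradient of f: grad f(x) = Q x + c = (1, 3)
Constraint values g_i(x) = a_i^T x - b_i:
  g_1((-1, -3)) = 0
Stationarity residual: grad f(x) + sum_i lambda_i a_i = (0, 0)
  -> stationarity OK
Primal feasibility (all g_i <= 0): OK
Dual feasibility (all lambda_i >= 0): FAILS
Complementary slackness (lambda_i * g_i(x) = 0 for all i): OK

Verdict: the first failing condition is dual_feasibility -> dual.

dual


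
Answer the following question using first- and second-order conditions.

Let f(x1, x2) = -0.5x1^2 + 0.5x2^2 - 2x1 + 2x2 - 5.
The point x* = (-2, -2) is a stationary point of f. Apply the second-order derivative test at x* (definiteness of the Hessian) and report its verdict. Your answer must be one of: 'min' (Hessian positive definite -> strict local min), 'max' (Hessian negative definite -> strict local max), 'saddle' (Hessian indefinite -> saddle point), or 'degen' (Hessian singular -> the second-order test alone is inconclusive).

Compute the Hessian H = grad^2 f:
  H = [[-1, 0], [0, 1]]
Verify stationarity: grad f(x*) = H x* + g = (0, 0).
Eigenvalues of H: -1, 1.
Eigenvalues have mixed signs, so H is indefinite -> x* is a saddle point.

saddle


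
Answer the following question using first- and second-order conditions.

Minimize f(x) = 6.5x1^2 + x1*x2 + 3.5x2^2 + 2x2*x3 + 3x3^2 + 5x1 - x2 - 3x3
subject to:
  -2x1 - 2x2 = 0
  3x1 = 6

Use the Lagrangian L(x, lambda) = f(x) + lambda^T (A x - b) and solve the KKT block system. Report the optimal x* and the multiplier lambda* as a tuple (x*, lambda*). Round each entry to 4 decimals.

Form the Lagrangian:
  L(x, lambda) = (1/2) x^T Q x + c^T x + lambda^T (A x - b)
Stationarity (grad_x L = 0): Q x + c + A^T lambda = 0.
Primal feasibility: A x = b.

This gives the KKT block system:
  [ Q   A^T ] [ x     ]   [-c ]
  [ A    0  ] [ lambda ] = [ b ]

Solving the linear system:
  x*      = (2, -2, 1.1667)
  lambda* = (-5.3333, -13.2222)
  f(x*)   = 43.9167

x* = (2, -2, 1.1667), lambda* = (-5.3333, -13.2222)


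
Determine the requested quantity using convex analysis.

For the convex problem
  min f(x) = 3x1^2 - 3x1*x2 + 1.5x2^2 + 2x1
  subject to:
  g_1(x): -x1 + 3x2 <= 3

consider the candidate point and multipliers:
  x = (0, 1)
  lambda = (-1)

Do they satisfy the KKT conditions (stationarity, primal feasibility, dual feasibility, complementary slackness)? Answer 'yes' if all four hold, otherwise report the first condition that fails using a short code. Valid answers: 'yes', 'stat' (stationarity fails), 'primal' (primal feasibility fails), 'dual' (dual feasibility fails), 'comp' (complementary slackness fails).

Gradient of f: grad f(x) = Q x + c = (-1, 3)
Constraint values g_i(x) = a_i^T x - b_i:
  g_1((0, 1)) = 0
Stationarity residual: grad f(x) + sum_i lambda_i a_i = (0, 0)
  -> stationarity OK
Primal feasibility (all g_i <= 0): OK
Dual feasibility (all lambda_i >= 0): FAILS
Complementary slackness (lambda_i * g_i(x) = 0 for all i): OK

Verdict: the first failing condition is dual_feasibility -> dual.

dual


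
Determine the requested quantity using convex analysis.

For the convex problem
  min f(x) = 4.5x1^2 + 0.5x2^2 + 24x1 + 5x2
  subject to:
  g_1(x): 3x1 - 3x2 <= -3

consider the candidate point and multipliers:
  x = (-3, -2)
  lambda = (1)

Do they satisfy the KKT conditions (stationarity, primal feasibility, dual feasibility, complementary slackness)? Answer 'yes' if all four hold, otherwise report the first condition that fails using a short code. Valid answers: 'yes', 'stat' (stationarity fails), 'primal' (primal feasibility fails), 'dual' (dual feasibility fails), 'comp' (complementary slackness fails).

Gradient of f: grad f(x) = Q x + c = (-3, 3)
Constraint values g_i(x) = a_i^T x - b_i:
  g_1((-3, -2)) = 0
Stationarity residual: grad f(x) + sum_i lambda_i a_i = (0, 0)
  -> stationarity OK
Primal feasibility (all g_i <= 0): OK
Dual feasibility (all lambda_i >= 0): OK
Complementary slackness (lambda_i * g_i(x) = 0 for all i): OK

Verdict: yes, KKT holds.

yes


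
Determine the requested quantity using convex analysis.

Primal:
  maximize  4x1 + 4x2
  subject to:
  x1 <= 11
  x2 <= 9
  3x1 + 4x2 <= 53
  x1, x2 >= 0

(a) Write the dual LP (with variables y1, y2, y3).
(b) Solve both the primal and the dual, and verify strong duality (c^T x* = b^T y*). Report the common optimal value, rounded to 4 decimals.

The standard primal-dual pair for 'max c^T x s.t. A x <= b, x >= 0' is:
  Dual:  min b^T y  s.t.  A^T y >= c,  y >= 0.

So the dual LP is:
  minimize  11y1 + 9y2 + 53y3
  subject to:
    y1 + 3y3 >= 4
    y2 + 4y3 >= 4
    y1, y2, y3 >= 0

Solving the primal: x* = (11, 5).
  primal value c^T x* = 64.
Solving the dual: y* = (1, 0, 1).
  dual value b^T y* = 64.
Strong duality: c^T x* = b^T y*. Confirmed.

64


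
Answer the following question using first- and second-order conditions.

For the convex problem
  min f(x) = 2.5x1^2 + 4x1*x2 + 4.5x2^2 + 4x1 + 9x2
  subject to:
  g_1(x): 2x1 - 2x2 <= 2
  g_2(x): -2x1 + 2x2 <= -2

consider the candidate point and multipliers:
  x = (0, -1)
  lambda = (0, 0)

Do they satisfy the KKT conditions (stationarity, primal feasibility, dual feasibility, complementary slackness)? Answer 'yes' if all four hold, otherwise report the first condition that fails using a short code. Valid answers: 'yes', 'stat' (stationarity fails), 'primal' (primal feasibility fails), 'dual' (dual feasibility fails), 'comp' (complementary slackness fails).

Gradient of f: grad f(x) = Q x + c = (0, 0)
Constraint values g_i(x) = a_i^T x - b_i:
  g_1((0, -1)) = 0
  g_2((0, -1)) = 0
Stationarity residual: grad f(x) + sum_i lambda_i a_i = (0, 0)
  -> stationarity OK
Primal feasibility (all g_i <= 0): OK
Dual feasibility (all lambda_i >= 0): OK
Complementary slackness (lambda_i * g_i(x) = 0 for all i): OK

Verdict: yes, KKT holds.

yes


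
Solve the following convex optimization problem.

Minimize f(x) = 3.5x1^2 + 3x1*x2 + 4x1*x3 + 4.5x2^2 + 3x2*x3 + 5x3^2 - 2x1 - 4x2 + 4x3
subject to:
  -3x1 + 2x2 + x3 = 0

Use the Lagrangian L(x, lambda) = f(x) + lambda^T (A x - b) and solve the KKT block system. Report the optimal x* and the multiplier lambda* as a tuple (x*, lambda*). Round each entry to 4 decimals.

Form the Lagrangian:
  L(x, lambda) = (1/2) x^T Q x + c^T x + lambda^T (A x - b)
Stationarity (grad_x L = 0): Q x + c + A^T lambda = 0.
Primal feasibility: A x = b.

This gives the KKT block system:
  [ Q   A^T ] [ x     ]   [-c ]
  [ A    0  ] [ lambda ] = [ b ]

Solving the linear system:
  x*      = (0.2252, 0.6652, -0.6547)
  lambda* = (-0.349)
  f(x*)   = -2.865

x* = (0.2252, 0.6652, -0.6547), lambda* = (-0.349)


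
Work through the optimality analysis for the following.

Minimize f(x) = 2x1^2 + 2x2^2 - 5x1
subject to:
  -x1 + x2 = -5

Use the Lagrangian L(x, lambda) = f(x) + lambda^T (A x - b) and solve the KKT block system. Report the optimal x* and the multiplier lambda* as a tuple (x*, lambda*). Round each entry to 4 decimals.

Form the Lagrangian:
  L(x, lambda) = (1/2) x^T Q x + c^T x + lambda^T (A x - b)
Stationarity (grad_x L = 0): Q x + c + A^T lambda = 0.
Primal feasibility: A x = b.

This gives the KKT block system:
  [ Q   A^T ] [ x     ]   [-c ]
  [ A    0  ] [ lambda ] = [ b ]

Solving the linear system:
  x*      = (3.125, -1.875)
  lambda* = (7.5)
  f(x*)   = 10.9375

x* = (3.125, -1.875), lambda* = (7.5)


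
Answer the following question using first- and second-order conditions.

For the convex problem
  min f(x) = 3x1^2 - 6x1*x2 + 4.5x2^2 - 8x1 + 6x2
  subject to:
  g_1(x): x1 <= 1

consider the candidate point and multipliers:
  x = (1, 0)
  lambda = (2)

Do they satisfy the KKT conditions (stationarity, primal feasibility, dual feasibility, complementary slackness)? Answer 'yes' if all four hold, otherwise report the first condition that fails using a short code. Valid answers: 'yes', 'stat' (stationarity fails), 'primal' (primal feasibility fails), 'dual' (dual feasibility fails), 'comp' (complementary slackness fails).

Gradient of f: grad f(x) = Q x + c = (-2, 0)
Constraint values g_i(x) = a_i^T x - b_i:
  g_1((1, 0)) = 0
Stationarity residual: grad f(x) + sum_i lambda_i a_i = (0, 0)
  -> stationarity OK
Primal feasibility (all g_i <= 0): OK
Dual feasibility (all lambda_i >= 0): OK
Complementary slackness (lambda_i * g_i(x) = 0 for all i): OK

Verdict: yes, KKT holds.

yes


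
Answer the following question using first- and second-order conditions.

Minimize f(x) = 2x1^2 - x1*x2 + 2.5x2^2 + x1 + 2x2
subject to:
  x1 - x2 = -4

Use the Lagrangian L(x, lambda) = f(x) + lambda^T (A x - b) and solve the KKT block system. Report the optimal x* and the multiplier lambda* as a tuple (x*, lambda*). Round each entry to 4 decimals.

Form the Lagrangian:
  L(x, lambda) = (1/2) x^T Q x + c^T x + lambda^T (A x - b)
Stationarity (grad_x L = 0): Q x + c + A^T lambda = 0.
Primal feasibility: A x = b.

This gives the KKT block system:
  [ Q   A^T ] [ x     ]   [-c ]
  [ A    0  ] [ lambda ] = [ b ]

Solving the linear system:
  x*      = (-2.7143, 1.2857)
  lambda* = (11.1429)
  f(x*)   = 22.2143

x* = (-2.7143, 1.2857), lambda* = (11.1429)


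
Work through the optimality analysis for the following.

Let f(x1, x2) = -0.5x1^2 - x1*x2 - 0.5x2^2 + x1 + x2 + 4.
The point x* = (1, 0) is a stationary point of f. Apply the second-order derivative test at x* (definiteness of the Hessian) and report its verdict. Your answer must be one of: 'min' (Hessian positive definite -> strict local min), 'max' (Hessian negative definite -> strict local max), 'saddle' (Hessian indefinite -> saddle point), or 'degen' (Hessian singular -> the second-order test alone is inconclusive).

Compute the Hessian H = grad^2 f:
  H = [[-1, -1], [-1, -1]]
Verify stationarity: grad f(x*) = H x* + g = (0, 0).
Eigenvalues of H: -2, 0.
H has a zero eigenvalue (singular; negative semidefinite but not definite), so H is neither positive definite, negative definite, nor indefinite. The second-order test alone is inconclusive -> degen.
(Indeed, f is constant along the null direction of H through x*, so x* is not a strict local extremum.)

degen


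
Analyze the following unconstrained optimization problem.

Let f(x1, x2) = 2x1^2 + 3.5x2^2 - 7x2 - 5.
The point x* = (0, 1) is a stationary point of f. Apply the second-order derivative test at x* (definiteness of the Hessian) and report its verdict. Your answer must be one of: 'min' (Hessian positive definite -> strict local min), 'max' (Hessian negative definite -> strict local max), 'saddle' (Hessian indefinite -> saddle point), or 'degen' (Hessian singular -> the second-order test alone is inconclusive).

Compute the Hessian H = grad^2 f:
  H = [[4, 0], [0, 7]]
Verify stationarity: grad f(x*) = H x* + g = (0, 0).
Eigenvalues of H: 4, 7.
Both eigenvalues > 0, so H is positive definite -> x* is a strict local min.

min


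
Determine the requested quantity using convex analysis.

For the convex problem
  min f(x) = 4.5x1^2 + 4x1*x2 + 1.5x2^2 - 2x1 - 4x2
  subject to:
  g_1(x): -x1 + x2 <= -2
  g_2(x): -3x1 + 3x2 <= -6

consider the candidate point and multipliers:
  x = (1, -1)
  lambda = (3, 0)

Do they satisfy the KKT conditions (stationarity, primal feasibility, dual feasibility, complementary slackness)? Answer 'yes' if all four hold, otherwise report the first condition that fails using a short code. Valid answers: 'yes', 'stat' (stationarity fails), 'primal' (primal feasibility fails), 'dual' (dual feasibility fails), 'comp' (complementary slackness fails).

Gradient of f: grad f(x) = Q x + c = (3, -3)
Constraint values g_i(x) = a_i^T x - b_i:
  g_1((1, -1)) = 0
  g_2((1, -1)) = 0
Stationarity residual: grad f(x) + sum_i lambda_i a_i = (0, 0)
  -> stationarity OK
Primal feasibility (all g_i <= 0): OK
Dual feasibility (all lambda_i >= 0): OK
Complementary slackness (lambda_i * g_i(x) = 0 for all i): OK

Verdict: yes, KKT holds.

yes


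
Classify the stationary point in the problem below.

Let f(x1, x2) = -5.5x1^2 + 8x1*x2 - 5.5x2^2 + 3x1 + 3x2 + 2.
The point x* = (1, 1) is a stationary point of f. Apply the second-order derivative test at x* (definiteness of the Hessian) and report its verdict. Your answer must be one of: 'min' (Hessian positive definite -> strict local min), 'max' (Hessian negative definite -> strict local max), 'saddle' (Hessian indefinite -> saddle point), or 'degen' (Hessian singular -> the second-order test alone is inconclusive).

Compute the Hessian H = grad^2 f:
  H = [[-11, 8], [8, -11]]
Verify stationarity: grad f(x*) = H x* + g = (0, 0).
Eigenvalues of H: -19, -3.
Both eigenvalues < 0, so H is negative definite -> x* is a strict local max.

max


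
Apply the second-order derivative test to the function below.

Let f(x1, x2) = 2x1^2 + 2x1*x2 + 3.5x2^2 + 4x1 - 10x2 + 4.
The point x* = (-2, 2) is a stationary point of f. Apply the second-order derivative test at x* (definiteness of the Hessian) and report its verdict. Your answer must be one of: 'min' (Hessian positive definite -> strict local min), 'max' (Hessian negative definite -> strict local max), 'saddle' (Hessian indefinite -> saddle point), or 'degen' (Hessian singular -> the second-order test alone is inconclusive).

Compute the Hessian H = grad^2 f:
  H = [[4, 2], [2, 7]]
Verify stationarity: grad f(x*) = H x* + g = (0, 0).
Eigenvalues of H: 3, 8.
Both eigenvalues > 0, so H is positive definite -> x* is a strict local min.

min


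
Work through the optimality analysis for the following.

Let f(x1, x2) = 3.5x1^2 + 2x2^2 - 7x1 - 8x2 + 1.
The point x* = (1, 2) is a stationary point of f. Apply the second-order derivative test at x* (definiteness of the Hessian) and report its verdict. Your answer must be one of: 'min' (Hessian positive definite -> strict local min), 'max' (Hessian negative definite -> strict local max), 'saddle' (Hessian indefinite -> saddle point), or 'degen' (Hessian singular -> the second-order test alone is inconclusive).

Compute the Hessian H = grad^2 f:
  H = [[7, 0], [0, 4]]
Verify stationarity: grad f(x*) = H x* + g = (0, 0).
Eigenvalues of H: 4, 7.
Both eigenvalues > 0, so H is positive definite -> x* is a strict local min.

min


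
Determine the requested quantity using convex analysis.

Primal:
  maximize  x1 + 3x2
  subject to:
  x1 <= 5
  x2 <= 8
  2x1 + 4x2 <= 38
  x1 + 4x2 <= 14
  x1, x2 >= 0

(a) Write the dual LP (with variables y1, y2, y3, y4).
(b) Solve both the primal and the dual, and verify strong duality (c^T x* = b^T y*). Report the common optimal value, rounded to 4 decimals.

The standard primal-dual pair for 'max c^T x s.t. A x <= b, x >= 0' is:
  Dual:  min b^T y  s.t.  A^T y >= c,  y >= 0.

So the dual LP is:
  minimize  5y1 + 8y2 + 38y3 + 14y4
  subject to:
    y1 + 2y3 + y4 >= 1
    y2 + 4y3 + 4y4 >= 3
    y1, y2, y3, y4 >= 0

Solving the primal: x* = (5, 2.25).
  primal value c^T x* = 11.75.
Solving the dual: y* = (0.25, 0, 0, 0.75).
  dual value b^T y* = 11.75.
Strong duality: c^T x* = b^T y*. Confirmed.

11.75


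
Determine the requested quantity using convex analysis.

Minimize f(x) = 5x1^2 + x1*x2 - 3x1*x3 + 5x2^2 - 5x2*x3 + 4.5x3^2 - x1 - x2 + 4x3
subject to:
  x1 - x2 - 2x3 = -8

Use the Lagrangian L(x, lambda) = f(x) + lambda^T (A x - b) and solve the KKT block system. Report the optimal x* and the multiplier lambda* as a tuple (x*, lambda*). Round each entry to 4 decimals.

Form the Lagrangian:
  L(x, lambda) = (1/2) x^T Q x + c^T x + lambda^T (A x - b)
Stationarity (grad_x L = 0): Q x + c + A^T lambda = 0.
Primal feasibility: A x = b.

This gives the KKT block system:
  [ Q   A^T ] [ x     ]   [-c ]
  [ A    0  ] [ lambda ] = [ b ]

Solving the linear system:
  x*      = (-0.1845, 2.3528, 2.7314)
  lambda* = (8.6861)
  f(x*)   = 39.123

x* = (-0.1845, 2.3528, 2.7314), lambda* = (8.6861)
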